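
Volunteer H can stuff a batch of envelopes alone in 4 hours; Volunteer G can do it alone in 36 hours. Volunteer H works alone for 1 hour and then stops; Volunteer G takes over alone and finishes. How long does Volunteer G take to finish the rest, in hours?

27 hours

In 1 hour Volunteer H does 1/4 of the job, leaving 3/4.
Volunteer G works at 1/36 per hour, so finishing takes 3/4 ÷ 1/36 = 27 hours.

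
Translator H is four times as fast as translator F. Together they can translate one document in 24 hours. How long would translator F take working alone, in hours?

120 hours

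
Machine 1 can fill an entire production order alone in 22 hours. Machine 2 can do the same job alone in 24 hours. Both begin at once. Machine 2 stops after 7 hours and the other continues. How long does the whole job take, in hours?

187/12 hours

In the first 7 hours the combined rate is 23/264, so 161/264 of the job is done, leaving 103/264.
After machine 2 leaves the rate is 1/22 per hour; the remaining 103/264 takes 103/12 hours.
Total = 7 + 103/12 = 187/12 hours.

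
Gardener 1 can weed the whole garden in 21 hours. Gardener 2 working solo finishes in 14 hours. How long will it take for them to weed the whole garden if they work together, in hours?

42/5 hours

With two workers the combined time is the product over the sum: 21·14/(21+14) = 294/35 = 42/5 hours.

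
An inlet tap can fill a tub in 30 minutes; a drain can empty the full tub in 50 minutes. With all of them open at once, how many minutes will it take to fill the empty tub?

Net rate = 1/30 − 1/50 = (5 − 3)/150 = 2/150 = 1/75 per minute.
Filling time = 1 ÷ (1/75) = 75 minutes.

75 minutes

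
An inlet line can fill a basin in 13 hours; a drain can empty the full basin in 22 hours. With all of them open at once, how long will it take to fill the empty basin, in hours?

Net rate = 1/13 − 1/22 = (22 − 13)/286 = 9/286 per hour.
Filling time = 1 ÷ (9/286) = 286/9 hours.

286/9 hours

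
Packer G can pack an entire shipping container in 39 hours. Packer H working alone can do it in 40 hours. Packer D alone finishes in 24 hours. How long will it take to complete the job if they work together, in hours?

Combined rate: 1/39 + 1/40 + 1/24 = (40 + 39 + 65)/1560 = 144/1560 = 6/65 per hour.
Time = 1 ÷ (6/65) = 65/6 hours.

65/6 hours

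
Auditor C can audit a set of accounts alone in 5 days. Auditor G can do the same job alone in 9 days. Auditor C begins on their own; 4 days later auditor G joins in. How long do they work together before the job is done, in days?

In the first 4 days auditor C alone does 4/5 of the job, leaving 1/5.
Once everyone is working, combined rate: 1/5 + 1/9 = (9 + 5)/45 = 14/45 per day.
Remaining 1/5 at 14/45 per day takes 9/14 days.

9/14 days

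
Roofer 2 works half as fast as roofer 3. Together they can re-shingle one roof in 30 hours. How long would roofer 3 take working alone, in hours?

45 hours

Let roofer 3's rate be r; then roofer 2's rate is (1/2)r, so together (1/2 + 1)r = (3/2)r = 1/30.
Thus r = 1/45 per hour.
Roofer 3 alone: 45 hours; roofer 2 alone: 90 hours.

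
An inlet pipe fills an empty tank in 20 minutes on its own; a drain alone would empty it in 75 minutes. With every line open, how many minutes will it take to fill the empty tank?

300/11 minutes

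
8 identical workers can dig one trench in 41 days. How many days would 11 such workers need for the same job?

328/11 days

Total work is 8·41 = 328 worker-days.
With 11 workers: 328/11 days.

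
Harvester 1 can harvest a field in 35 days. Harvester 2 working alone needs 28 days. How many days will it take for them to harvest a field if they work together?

140/9 days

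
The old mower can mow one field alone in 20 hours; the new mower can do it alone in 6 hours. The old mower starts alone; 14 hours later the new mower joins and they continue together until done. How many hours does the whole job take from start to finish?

200/13 hours

In 14 hours the old mower does 14/20 = 7/10 of the job, leaving 3/10.
The old mower and the new mower together work at 13/60 per hour, so finishing takes 3/10 ÷ 13/60 = 18/13 hours.
Total time = 14 + 18/13 = 200/13 hours.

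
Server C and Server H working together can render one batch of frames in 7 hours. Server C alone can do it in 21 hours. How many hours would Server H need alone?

21/2 hours

Combined rate is 1/7 per hour.
Known contribution: 1/21 per hour.
So Server H's rate is 1/7 − 1/21 = 2/21, meaning 21/2 hours alone.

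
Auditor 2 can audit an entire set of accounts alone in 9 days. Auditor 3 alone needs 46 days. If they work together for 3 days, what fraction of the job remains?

83/138

Combined rate: 1/9 + 1/46 = (46 + 9)/414 = 55/414 per day.
In 3 days they complete 3·55/414 = 55/138 of the job.
So 83/138 remains.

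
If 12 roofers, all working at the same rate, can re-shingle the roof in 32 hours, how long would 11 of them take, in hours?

Total work is 12·32 = 384 roofer-hours.
With 11 roofers: 384/11 hours.

384/11 hours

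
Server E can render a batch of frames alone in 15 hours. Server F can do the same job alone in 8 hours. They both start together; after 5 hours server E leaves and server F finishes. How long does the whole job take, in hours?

16/3 hours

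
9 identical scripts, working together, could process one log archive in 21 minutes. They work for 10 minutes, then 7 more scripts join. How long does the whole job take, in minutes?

259/16 minutes

One script does 1/189 of the job per minute.
After 10 minutes with 9 scripts, 10/21 is done (11/21 left).
With 16 scripts the rate is 16/189, so the rest takes 11/21 ÷ 16/189 = 99/16 minutes.
Total = 10 + 99/16 = 259/16 minutes.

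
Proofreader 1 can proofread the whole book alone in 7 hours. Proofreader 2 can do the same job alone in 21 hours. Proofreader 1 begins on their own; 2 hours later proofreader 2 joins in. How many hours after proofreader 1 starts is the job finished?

23/4 hours

In the first 2 hours proofreader 1 alone does 2/7 of the job, leaving 5/7.
Once everyone is working, combined rate: 1/7 + 1/21 = (3 + 1)/21 = 4/21 per hour.
Remaining 5/7 at 4/21 per hour takes 15/4 hours.
Total from the start = 2 + 15/4 = 23/4 hours.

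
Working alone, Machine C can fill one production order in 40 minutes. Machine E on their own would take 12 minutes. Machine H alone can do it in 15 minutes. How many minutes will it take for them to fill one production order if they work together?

40/7 minutes

Combined rate: 1/40 + 1/12 + 1/15 = (3 + 10 + 8)/120 = 21/120 = 7/40 per minute.
Time = 1 ÷ (7/40) = 40/7 minutes.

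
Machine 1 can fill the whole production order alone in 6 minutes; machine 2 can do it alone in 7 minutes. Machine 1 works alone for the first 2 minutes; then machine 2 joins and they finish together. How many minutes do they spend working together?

28/13 minutes

In 2 minutes machine 1 does 2/6 = 1/3 of the job, leaving 2/3.
Machine 1 and machine 2 together work at 13/42 per minute, so finishing takes 2/3 ÷ 13/42 = 28/13 minutes.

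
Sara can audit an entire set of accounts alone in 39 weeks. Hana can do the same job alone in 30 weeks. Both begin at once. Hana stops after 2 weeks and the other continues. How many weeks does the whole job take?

182/5 weeks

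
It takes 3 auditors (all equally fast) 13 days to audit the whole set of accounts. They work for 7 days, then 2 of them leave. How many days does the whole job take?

25 days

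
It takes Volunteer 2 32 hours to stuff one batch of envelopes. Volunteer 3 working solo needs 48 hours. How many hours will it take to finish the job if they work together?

96/5 hours

Combined rate: 1/32 + 1/48 = (3 + 2)/96 = 5/96 per hour.
Time = 1 ÷ (5/96) = 96/5 hours.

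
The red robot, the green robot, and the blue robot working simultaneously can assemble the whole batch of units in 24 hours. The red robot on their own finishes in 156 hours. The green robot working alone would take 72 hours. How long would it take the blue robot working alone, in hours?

234/5 hours

Combined rate is 1/24 per hour.
Known contribution: 1/156 + 1/72 = (6 + 13)/936 = 19/936 per hour.
So the blue robot's rate is 1/24 − 19/936 = 5/234, meaning 234/5 hours alone.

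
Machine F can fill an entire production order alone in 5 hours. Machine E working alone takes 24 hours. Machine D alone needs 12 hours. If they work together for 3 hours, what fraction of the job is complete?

39/40

Combined rate: 1/5 + 1/24 + 1/12 = (24 + 5 + 10)/120 = 39/120 = 13/40 per hour.
In 3 hours they complete 3·13/40 = 39/40 of the job.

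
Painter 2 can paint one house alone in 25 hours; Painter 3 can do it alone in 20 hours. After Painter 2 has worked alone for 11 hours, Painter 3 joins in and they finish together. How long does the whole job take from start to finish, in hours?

155/9 hours

In 11 hours Painter 2 does 11/25 of the job, leaving 14/25.
Painter 2 and Painter 3 together work at 9/100 per hour, so finishing takes 14/25 ÷ 9/100 = 56/9 hours.
Total time = 11 + 56/9 = 155/9 hours.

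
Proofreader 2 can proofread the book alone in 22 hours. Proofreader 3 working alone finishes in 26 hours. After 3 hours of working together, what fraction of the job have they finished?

Combined rate: 1/22 + 1/26 = (13 + 11)/286 = 24/286 = 12/143 per hour.
In 3 hours they complete 3·12/143 = 36/143 of the job.

36/143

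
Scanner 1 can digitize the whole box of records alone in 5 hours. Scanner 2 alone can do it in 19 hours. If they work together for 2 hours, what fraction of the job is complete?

Combined rate: 1/5 + 1/19 = (19 + 5)/95 = 24/95 per hour.
In 2 hours they complete 2·24/95 = 48/95 of the job.

48/95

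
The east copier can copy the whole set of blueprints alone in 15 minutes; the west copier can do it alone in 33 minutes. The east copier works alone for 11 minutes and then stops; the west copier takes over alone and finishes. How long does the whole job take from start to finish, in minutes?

In 11 minutes the east copier does 11/15 of the job, leaving 4/15.
The west copier works at 1/33 per minute, so finishing takes 4/15 ÷ 1/33 = 44/5 minutes.
Total time = 11 + 44/5 = 99/5 minutes.

99/5 minutes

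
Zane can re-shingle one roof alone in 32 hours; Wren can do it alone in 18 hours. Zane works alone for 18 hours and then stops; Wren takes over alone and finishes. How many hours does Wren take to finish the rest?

In 18 hours Zane does 18/32 = 9/16 of the job, leaving 7/16.
Wren works at 1/18 per hour, so finishing takes 7/16 ÷ 1/18 = 63/8 hours.

63/8 hours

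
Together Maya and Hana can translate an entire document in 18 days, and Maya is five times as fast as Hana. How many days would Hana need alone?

Let Hana's rate be r; then Maya's rate is 5r, so together (5 + 1)r = 6r = 1/18.
Thus r = 1/108 per day.
Hana alone: 108 days; Maya alone: 108/5 days.

108 days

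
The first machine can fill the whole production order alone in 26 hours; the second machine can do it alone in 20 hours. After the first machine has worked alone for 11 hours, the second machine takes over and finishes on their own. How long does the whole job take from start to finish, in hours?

293/13 hours

In 11 hours the first machine does 11/26 of the job, leaving 15/26.
The second machine works at 1/20 per hour, so finishing takes 15/26 ÷ 1/20 = 150/13 hours.
Total time = 11 + 150/13 = 293/13 hours.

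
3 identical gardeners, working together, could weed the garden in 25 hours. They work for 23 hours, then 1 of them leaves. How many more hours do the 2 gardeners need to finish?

3 hours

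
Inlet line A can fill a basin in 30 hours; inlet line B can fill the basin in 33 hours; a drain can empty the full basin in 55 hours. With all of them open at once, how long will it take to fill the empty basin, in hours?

Net rate = 1/30 + 1/33 − 1/55 = (11 + 10 − 6)/330 = 15/330 = 1/22 per hour.
Filling time = 1 ÷ (1/22) = 22 hours.

22 hours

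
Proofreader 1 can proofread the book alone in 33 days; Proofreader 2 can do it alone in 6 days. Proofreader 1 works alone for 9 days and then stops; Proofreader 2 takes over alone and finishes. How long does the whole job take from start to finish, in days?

147/11 days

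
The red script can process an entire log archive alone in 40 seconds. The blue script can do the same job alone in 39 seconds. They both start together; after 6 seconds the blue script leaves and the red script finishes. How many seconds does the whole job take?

In the first 6 seconds the combined rate is 79/1560, so 79/260 of the job is done, leaving 181/260.
After the blue script leaves the rate is 1/40 per second; the remaining 181/260 takes 362/13 seconds.
Total = 6 + 362/13 = 440/13 seconds.

440/13 seconds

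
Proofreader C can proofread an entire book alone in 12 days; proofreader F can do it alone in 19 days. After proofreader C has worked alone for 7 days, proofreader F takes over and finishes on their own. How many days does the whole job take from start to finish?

In 7 days proofreader C does 7/12 of the job, leaving 5/12.
Proofreader F works at 1/19 per day, so finishing takes 5/12 ÷ 1/19 = 95/12 days.
Total time = 7 + 95/12 = 179/12 days.

179/12 days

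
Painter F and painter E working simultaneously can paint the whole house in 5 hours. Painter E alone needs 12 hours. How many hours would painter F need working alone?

Combined rate is 1/5 per hour.
Known contribution: 1/12 per hour.
So painter F's rate is 1/5 − 1/12 = 7/60, meaning 60/7 hours alone.

60/7 hours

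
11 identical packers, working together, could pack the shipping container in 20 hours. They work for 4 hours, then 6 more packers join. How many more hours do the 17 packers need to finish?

One packer does 1/220 of the job per hour.
After 4 hours with 11 packers, 1/5 is done (4/5 left).
With 17 packers the rate is 17/220, so the rest takes 4/5 ÷ 17/220 = 176/17 hours.

176/17 hours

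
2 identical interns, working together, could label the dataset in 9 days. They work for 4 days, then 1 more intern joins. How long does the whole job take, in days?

22/3 days

One intern does 1/18 of the job per day.
After 4 days with 2 interns, 4/9 is done (5/9 left).
With 3 interns the rate is 3/18 = 1/6, so the rest takes 5/9 ÷ 1/6 = 10/3 days.
Total = 4 + 10/3 = 22/3 days.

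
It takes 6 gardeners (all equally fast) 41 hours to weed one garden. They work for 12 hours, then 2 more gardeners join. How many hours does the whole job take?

One gardener does 1/246 of the job per hour.
After 12 hours with 6 gardeners, 12/41 is done (29/41 left).
With 8 gardeners the rate is 8/246 = 4/123, so the rest takes 29/41 ÷ 4/123 = 87/4 hours.
Total = 12 + 87/4 = 135/4 hours.

135/4 hours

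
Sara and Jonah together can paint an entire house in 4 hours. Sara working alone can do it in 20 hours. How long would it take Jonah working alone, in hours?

5 hours

Combined rate is 1/4 per hour.
Known contribution: 1/20 per hour.
So Jonah's rate is 1/4 − 1/20 = 1/5, meaning 5 hours alone.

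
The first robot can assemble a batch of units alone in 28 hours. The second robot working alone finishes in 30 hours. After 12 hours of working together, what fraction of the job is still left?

6/35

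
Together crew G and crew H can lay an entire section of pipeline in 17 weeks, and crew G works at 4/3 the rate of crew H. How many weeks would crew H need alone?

Let crew H's rate be r; then crew G's rate is (4/3)r, so together (4/3 + 1)r = (7/3)r = 1/17.
Thus r = 3/119 per week.
Crew H alone: 119/3 weeks; crew G alone: 119/4 weeks.

119/3 weeks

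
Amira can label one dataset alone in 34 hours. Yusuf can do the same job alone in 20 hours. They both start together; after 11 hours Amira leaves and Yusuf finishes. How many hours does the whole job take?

230/17 hours

In the first 11 hours the combined rate is 27/340, so 297/340 of the job is done, leaving 43/340.
After Amira leaves the rate is 1/20 per hour; the remaining 43/340 takes 43/17 hours.
Total = 11 + 43/17 = 230/17 hours.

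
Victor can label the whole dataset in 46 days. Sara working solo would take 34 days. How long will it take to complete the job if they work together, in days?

With two workers the combined time is the product over the sum: 46·34/(46+34) = 1564/80 = 391/20 days.

391/20 days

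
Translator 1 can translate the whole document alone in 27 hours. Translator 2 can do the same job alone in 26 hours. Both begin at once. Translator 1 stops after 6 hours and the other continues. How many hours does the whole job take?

In the first 6 hours the combined rate is 53/702, so 53/117 of the job is done, leaving 64/117.
After Translator 1 leaves the rate is 1/26 per hour; the remaining 64/117 takes 128/9 hours.
Total = 6 + 128/9 = 182/9 hours.

182/9 hours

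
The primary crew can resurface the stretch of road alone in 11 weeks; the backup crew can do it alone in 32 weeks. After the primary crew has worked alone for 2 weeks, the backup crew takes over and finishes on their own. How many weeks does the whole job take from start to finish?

310/11 weeks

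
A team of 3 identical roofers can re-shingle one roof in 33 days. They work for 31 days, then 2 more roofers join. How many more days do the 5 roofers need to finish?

6/5 days

One roofer does 1/99 of the job per day.
After 31 days with 3 roofers, 31/33 is done (2/33 left).
With 5 roofers the rate is 5/99, so the rest takes 2/33 ÷ 5/99 = 6/5 days.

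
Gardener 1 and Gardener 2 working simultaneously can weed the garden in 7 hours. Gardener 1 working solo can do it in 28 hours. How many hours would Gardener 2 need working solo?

28/3 hours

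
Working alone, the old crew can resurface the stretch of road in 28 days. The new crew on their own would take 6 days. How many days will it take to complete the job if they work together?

84/17 days

Combined rate: 1/28 + 1/6 = (3 + 14)/84 = 17/84 per day.
Time = 1 ÷ (17/84) = 84/17 days.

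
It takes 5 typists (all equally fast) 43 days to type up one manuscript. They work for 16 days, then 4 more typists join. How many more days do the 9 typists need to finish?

15 days

One typist does 1/215 of the job per day.
After 16 days with 5 typists, 16/43 is done (27/43 left).
With 9 typists the rate is 9/215, so the rest takes 27/43 ÷ 9/215 = 15 days.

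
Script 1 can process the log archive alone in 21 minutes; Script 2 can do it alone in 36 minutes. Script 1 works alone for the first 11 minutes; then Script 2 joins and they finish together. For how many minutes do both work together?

In 11 minutes Script 1 does 11/21 of the job, leaving 10/21.
Script 1 and Script 2 together work at 19/252 per minute, so finishing takes 10/21 ÷ 19/252 = 120/19 minutes.

120/19 minutes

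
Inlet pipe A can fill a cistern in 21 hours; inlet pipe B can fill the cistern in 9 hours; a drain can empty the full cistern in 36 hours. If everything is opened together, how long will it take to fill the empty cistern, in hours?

84/11 hours

Net rate = 1/21 + 1/9 − 1/36 = (12 + 28 − 7)/252 = 33/252 = 11/84 per hour.
Filling time = 1 ÷ (11/84) = 84/11 hours.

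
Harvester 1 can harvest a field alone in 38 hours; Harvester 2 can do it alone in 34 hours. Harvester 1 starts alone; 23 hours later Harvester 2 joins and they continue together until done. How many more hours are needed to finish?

In 23 hours Harvester 1 does 23/38 of the job, leaving 15/38.
Harvester 1 and Harvester 2 together work at 18/323 per hour, so finishing takes 15/38 ÷ 18/323 = 85/12 hours.

85/12 hours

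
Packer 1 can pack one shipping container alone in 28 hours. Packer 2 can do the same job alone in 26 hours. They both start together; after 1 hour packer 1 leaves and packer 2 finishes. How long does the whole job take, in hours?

In the first 1 hour the combined rate is 27/364, so 27/364 of the job is done, leaving 337/364.
After packer 1 leaves the rate is 1/26 per hour; the remaining 337/364 takes 337/14 hours.
Total = 1 + 337/14 = 351/14 hours.

351/14 hours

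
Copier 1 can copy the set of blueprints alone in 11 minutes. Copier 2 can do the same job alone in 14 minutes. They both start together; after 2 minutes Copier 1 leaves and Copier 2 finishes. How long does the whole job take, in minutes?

In the first 2 minutes the combined rate is 25/154, so 25/77 of the job is done, leaving 52/77.
After Copier 1 leaves the rate is 1/14 per minute; the remaining 52/77 takes 104/11 minutes.
Total = 2 + 104/11 = 126/11 minutes.

126/11 minutes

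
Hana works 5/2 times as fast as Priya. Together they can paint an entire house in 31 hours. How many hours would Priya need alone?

Let Priya's rate be r; then Hana's rate is (5/2)r, so together (5/2 + 1)r = (7/2)r = 1/31.
Thus r = 2/217 per hour.
Priya alone: 217/2 hours; Hana alone: 217/5 hours.

217/2 hours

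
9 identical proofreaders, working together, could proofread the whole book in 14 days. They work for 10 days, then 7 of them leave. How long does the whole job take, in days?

One proofreader does 1/126 of the job per day.
After 10 days with 9 proofreaders, 5/7 is done (2/7 left).
With 2 proofreaders the rate is 2/126 = 1/63, so the rest takes 2/7 ÷ 1/63 = 18 days.
Total = 10 + 18 = 28 days.

28 days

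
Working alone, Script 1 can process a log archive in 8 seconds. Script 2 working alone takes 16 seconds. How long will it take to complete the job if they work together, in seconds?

Combined rate: 1/8 + 1/16 = (2 + 1)/16 = 3/16 per second.
Time = 1 ÷ (3/16) = 16/3 seconds.

16/3 seconds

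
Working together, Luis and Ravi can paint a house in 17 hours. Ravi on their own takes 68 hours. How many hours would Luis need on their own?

Combined rate is 1/17 per hour.
Known contribution: 1/68 per hour.
So Luis's rate is 1/17 − 1/68 = 3/68, meaning 68/3 hours alone.

68/3 hours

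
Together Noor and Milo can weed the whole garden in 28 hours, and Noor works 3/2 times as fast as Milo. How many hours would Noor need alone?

Let Milo's rate be r; then Noor's rate is (3/2)r, so together (3/2 + 1)r = (5/2)r = 1/28.
Thus r = 1/70 per hour.
Milo alone: 70 hours; Noor alone: 140/3 hours.

140/3 hours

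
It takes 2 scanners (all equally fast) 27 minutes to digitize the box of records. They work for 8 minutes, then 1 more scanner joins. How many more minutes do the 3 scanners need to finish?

38/3 minutes

One scanner does 1/54 of the job per minute.
After 8 minutes with 2 scanners, 8/27 is done (19/27 left).
With 3 scanners the rate is 3/54 = 1/18, so the rest takes 19/27 ÷ 1/18 = 38/3 minutes.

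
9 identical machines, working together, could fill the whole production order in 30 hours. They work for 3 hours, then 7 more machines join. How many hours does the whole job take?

291/16 hours

One machine does 1/270 of the job per hour.
After 3 hours with 9 machines, 1/10 is done (9/10 left).
With 16 machines the rate is 16/270 = 8/135, so the rest takes 9/10 ÷ 8/135 = 243/16 hours.
Total = 3 + 243/16 = 291/16 hours.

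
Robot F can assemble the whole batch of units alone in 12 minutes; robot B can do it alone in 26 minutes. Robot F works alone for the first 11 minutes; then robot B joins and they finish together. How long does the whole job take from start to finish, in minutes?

In 11 minutes robot F does 11/12 of the job, leaving 1/12.
Robot F and robot B together work at 19/156 per minute, so finishing takes 1/12 ÷ 19/156 = 13/19 minutes.
Total time = 11 + 13/19 = 222/19 minutes.

222/19 minutes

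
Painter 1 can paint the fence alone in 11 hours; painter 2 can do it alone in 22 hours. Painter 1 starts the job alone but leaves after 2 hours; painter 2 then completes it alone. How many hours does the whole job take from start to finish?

20 hours

In 2 hours painter 1 does 2/11 of the job, leaving 9/11.
Painter 2 works at 1/22 per hour, so finishing takes 9/11 ÷ 1/22 = 18 hours.
Total time = 2 + 18 = 20 hours.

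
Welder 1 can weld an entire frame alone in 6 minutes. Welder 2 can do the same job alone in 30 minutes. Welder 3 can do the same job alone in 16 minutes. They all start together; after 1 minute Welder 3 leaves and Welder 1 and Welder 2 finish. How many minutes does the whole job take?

In the first 1 minute the combined rate is 21/80, so 21/80 of the job is done, leaving 59/80.
After Welder 3 leaves the rate is 1/5 per minute; the remaining 59/80 takes 59/16 minutes.
Total = 1 + 59/16 = 75/16 minutes.

75/16 minutes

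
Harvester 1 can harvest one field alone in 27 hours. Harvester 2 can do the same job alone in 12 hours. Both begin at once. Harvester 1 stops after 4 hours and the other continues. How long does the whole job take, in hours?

In the first 4 hours the combined rate is 13/108, so 13/27 of the job is done, leaving 14/27.
After harvester 1 leaves the rate is 1/12 per hour; the remaining 14/27 takes 56/9 hours.
Total = 4 + 56/9 = 92/9 hours.

92/9 hours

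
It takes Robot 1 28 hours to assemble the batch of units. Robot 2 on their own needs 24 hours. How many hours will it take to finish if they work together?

168/13 hours

With two workers the combined time is the product over the sum: 28·24/(28+24) = 672/52 = 168/13 hours.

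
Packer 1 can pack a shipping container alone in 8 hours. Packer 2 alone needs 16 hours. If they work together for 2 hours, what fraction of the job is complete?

Combined rate: 1/8 + 1/16 = (2 + 1)/16 = 3/16 per hour.
In 2 hours they complete 2·3/16 = 3/8 of the job.

3/8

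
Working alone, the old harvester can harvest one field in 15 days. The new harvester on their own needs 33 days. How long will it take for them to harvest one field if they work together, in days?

With two workers the combined time is the product over the sum: 15·33/(15+33) = 495/48 = 165/16 days.

165/16 days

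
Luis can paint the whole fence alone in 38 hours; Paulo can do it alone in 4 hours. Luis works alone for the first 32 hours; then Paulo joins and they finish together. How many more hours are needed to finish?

In 32 hours Luis does 32/38 = 16/19 of the job, leaving 3/19.
Luis and Paulo together work at 21/76 per hour, so finishing takes 3/19 ÷ 21/76 = 4/7 hours.

4/7 hours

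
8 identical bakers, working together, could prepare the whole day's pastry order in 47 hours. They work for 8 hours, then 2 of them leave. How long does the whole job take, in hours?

60 hours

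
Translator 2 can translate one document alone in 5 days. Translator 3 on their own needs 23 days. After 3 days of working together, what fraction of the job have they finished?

84/115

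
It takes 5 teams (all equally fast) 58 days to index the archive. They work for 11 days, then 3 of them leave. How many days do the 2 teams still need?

235/2 days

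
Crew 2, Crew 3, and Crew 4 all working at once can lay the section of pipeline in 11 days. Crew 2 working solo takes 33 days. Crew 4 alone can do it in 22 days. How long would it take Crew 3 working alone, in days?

66 days

Combined rate is 1/11 per day.
Known contribution: 1/33 + 1/22 = (2 + 3)/66 = 5/66 per day.
So Crew 3's rate is 1/11 − 5/66 = 1/66, meaning 66 days alone.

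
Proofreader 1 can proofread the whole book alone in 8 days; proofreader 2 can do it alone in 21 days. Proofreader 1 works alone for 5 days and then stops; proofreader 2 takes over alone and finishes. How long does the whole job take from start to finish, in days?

103/8 days

In 5 days proofreader 1 does 5/8 of the job, leaving 3/8.
Proofreader 2 works at 1/21 per day, so finishing takes 3/8 ÷ 1/21 = 63/8 days.
Total time = 5 + 63/8 = 103/8 days.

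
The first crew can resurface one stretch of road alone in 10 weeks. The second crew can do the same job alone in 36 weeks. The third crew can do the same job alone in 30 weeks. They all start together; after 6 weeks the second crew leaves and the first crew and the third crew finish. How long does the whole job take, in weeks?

25/4 weeks

In the first 6 weeks the combined rate is 29/180, so 29/30 of the job is done, leaving 1/30.
After the second crew leaves the rate is 2/15 per week; the remaining 1/30 takes 1/4 weeks.
Total = 6 + 1/4 = 25/4 weeks.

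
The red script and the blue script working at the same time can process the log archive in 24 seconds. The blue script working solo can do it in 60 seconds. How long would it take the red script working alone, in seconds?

Combined rate is 1/24 per second.
Known contribution: 1/60 per second.
So the red script's rate is 1/24 − 1/60 = 1/40, meaning 40 seconds alone.

40 seconds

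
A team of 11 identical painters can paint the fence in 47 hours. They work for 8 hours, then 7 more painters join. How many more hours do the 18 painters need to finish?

One painter does 1/517 of the job per hour.
After 8 hours with 11 painters, 8/47 is done (39/47 left).
With 18 painters the rate is 18/517, so the rest takes 39/47 ÷ 18/517 = 143/6 hours.

143/6 hours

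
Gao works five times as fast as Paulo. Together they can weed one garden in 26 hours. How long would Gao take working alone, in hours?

Let Paulo's rate be r; then Gao's rate is 5r, so together (5 + 1)r = 6r = 1/26.
Thus r = 1/156 per hour.
Paulo alone: 156 hours; Gao alone: 156/5 hours.

156/5 hours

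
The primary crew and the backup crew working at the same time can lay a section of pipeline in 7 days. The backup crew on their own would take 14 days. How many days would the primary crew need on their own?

Combined rate is 1/7 per day.
Known contribution: 1/14 per day.
So the primary crew's rate is 1/7 − 1/14 = 1/14, meaning 14 days alone.

14 days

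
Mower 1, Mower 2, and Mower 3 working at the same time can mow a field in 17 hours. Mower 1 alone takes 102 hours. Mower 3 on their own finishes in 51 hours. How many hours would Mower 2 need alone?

34 hours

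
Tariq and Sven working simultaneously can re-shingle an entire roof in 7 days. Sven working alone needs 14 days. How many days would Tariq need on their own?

Combined rate is 1/7 per day.
Known contribution: 1/14 per day.
So Tariq's rate is 1/7 − 1/14 = 1/14, meaning 14 days alone.

14 days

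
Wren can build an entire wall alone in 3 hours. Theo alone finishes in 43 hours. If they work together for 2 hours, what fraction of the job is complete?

92/129

Combined rate: 1/3 + 1/43 = (43 + 3)/129 = 46/129 per hour.
In 2 hours they complete 2·46/129 = 92/129 of the job.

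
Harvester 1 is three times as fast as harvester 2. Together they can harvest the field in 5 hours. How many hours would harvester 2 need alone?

20 hours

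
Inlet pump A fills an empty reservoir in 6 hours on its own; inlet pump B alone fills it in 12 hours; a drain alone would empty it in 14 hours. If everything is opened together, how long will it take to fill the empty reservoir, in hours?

Net rate = 1/6 + 1/12 − 1/14 = (14 + 7 − 6)/84 = 15/84 = 5/28 per hour.
Filling time = 1 ÷ (5/28) = 28/5 hours.

28/5 hours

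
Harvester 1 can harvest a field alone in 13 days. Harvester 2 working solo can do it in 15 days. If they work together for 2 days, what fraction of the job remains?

139/195

Combined rate: 1/13 + 1/15 = (15 + 13)/195 = 28/195 per day.
In 2 days they complete 2·28/195 = 56/195 of the job.
So 139/195 remains.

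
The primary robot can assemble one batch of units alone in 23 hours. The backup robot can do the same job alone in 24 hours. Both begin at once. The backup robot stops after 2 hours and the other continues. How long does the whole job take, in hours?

253/12 hours

In the first 2 hours the combined rate is 47/552, so 47/276 of the job is done, leaving 229/276.
After the backup robot leaves the rate is 1/23 per hour; the remaining 229/276 takes 229/12 hours.
Total = 2 + 229/12 = 253/12 hours.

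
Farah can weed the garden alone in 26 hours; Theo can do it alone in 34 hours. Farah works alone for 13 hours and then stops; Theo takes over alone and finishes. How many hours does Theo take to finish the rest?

In 13 hours Farah does 13/26 = 1/2 of the job, leaving 1/2.
Theo works at 1/34 per hour, so finishing takes 1/2 ÷ 1/34 = 17 hours.

17 hours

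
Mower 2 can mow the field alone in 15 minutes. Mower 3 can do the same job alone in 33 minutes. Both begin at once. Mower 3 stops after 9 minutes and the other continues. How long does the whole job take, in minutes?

In the first 9 minutes the combined rate is 16/165, so 48/55 of the job is done, leaving 7/55.
After Mower 3 leaves the rate is 1/15 per minute; the remaining 7/55 takes 21/11 minutes.
Total = 9 + 21/11 = 120/11 minutes.

120/11 minutes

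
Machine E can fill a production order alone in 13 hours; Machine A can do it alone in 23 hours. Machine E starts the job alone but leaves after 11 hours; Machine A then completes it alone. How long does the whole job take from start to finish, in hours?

In 11 hours Machine E does 11/13 of the job, leaving 2/13.
Machine A works at 1/23 per hour, so finishing takes 2/13 ÷ 1/23 = 46/13 hours.
Total time = 11 + 46/13 = 189/13 hours.

189/13 hours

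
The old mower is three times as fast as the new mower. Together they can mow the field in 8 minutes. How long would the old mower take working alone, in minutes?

Let the new mower's rate be r; then the old mower's rate is 3r, so together (3 + 1)r = 4r = 1/8.
Thus r = 1/32 per minute.
The new mower alone: 32 minutes; the old mower alone: 32/3 minutes.

32/3 minutes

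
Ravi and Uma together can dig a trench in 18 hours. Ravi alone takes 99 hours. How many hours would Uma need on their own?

22 hours

Combined rate is 1/18 per hour.
Known contribution: 1/99 per hour.
So Uma's rate is 1/18 − 1/99 = 1/22, meaning 22 hours alone.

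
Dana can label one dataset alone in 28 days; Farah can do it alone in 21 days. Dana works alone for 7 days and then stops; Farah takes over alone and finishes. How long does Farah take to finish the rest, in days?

63/4 days

In 7 days Dana does 7/28 = 1/4 of the job, leaving 3/4.
Farah works at 1/21 per day, so finishing takes 3/4 ÷ 1/21 = 63/4 days.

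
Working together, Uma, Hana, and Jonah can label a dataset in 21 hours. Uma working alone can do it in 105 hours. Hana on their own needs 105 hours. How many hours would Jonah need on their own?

35 hours

Combined rate is 1/21 per hour.
Known contribution: 1/105 + 1/105 = (1 + 1)/105 = 2/105 per hour.
So Jonah's rate is 1/21 − 2/105 = 1/35, meaning 35 hours alone.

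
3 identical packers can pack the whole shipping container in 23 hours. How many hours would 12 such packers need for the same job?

23/4 hours

Total work is 3·23 = 69 packer-hours.
With 12 packers: 69/12 = 23/4 hours.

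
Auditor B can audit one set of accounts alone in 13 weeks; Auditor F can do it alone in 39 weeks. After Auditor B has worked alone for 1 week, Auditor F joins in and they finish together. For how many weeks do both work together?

9 weeks

In 1 week Auditor B does 1/13 of the job, leaving 12/13.
Auditor B and Auditor F together work at 4/39 per week, so finishing takes 12/13 ÷ 4/39 = 9 weeks.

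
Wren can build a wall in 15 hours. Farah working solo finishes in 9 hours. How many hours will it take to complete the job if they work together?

Combined rate: 1/15 + 1/9 = (3 + 5)/45 = 8/45 per hour.
Time = 1 ÷ (8/45) = 45/8 hours.

45/8 hours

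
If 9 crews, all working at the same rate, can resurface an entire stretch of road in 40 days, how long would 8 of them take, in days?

Total work is 9·40 = 360 crew-days.
With 8 crews: 360/8 = 45 days.

45 days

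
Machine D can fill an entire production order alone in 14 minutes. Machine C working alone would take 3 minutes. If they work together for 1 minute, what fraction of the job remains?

25/42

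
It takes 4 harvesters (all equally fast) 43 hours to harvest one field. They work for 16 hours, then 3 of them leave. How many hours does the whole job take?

One harvester does 1/172 of the job per hour.
After 16 hours with 4 harvesters, 16/43 is done (27/43 left).
With 1 harvester the rate is 1/172, so the rest takes 27/43 ÷ 1/172 = 108 hours.
Total = 16 + 108 = 124 hours.

124 hours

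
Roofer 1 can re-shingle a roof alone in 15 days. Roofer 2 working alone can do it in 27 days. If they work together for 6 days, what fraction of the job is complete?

28/45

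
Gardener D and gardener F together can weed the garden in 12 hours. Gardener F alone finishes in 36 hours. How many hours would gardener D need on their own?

18 hours

Combined rate is 1/12 per hour.
Known contribution: 1/36 per hour.
So gardener D's rate is 1/12 − 1/36 = 1/18, meaning 18 hours alone.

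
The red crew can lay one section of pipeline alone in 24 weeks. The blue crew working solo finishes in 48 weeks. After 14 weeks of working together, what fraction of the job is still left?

Combined rate: 1/24 + 1/48 = (2 + 1)/48 = 3/48 = 1/16 per week.
In 14 weeks they complete 14·1/16 = 7/8 of the job.
So 1/8 remains.

1/8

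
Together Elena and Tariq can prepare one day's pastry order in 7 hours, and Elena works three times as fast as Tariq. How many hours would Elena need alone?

28/3 hours

Let Tariq's rate be r; then Elena's rate is 3r, so together (3 + 1)r = 4r = 1/7.
Thus r = 1/28 per hour.
Tariq alone: 28 hours; Elena alone: 28/3 hours.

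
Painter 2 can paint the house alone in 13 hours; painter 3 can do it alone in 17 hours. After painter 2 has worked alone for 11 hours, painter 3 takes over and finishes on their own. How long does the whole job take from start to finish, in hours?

In 11 hours painter 2 does 11/13 of the job, leaving 2/13.
Painter 3 works at 1/17 per hour, so finishing takes 2/13 ÷ 1/17 = 34/13 hours.
Total time = 11 + 34/13 = 177/13 hours.

177/13 hours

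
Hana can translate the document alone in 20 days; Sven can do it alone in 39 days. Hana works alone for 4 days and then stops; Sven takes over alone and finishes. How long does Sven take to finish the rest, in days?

156/5 days

In 4 days Hana does 4/20 = 1/5 of the job, leaving 4/5.
Sven works at 1/39 per day, so finishing takes 4/5 ÷ 1/39 = 156/5 days.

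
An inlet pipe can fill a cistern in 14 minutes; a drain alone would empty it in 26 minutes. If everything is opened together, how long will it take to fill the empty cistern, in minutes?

Net rate = 1/14 − 1/26 = (13 − 7)/182 = 6/182 = 3/91 per minute.
Filling time = 1 ÷ (3/91) = 91/3 minutes.

91/3 minutes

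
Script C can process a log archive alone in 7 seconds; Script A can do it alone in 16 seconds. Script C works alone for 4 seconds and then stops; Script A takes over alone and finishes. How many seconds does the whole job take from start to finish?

76/7 seconds

In 4 seconds Script C does 4/7 of the job, leaving 3/7.
Script A works at 1/16 per second, so finishing takes 3/7 ÷ 1/16 = 48/7 seconds.
Total time = 4 + 48/7 = 76/7 seconds.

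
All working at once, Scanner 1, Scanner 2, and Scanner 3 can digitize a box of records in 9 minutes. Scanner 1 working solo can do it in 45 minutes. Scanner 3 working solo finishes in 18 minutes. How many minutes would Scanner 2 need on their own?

30 minutes

Combined rate is 1/9 per minute.
Known contribution: 1/45 + 1/18 = (2 + 5)/90 = 7/90 per minute.
So Scanner 2's rate is 1/9 − 7/90 = 1/30, meaning 30 minutes alone.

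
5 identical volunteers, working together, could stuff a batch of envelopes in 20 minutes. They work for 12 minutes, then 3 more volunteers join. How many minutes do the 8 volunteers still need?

One volunteer does 1/100 of the job per minute.
After 12 minutes with 5 volunteers, 3/5 is done (2/5 left).
With 8 volunteers the rate is 8/100 = 2/25, so the rest takes 2/5 ÷ 2/25 = 5 minutes.

5 minutes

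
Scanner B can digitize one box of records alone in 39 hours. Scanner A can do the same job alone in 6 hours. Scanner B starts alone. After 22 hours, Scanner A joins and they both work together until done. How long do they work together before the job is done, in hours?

34/15 hours

In the first 22 hours Scanner B alone does 22/39 of the job, leaving 17/39.
Once everyone is working, combined rate: 1/39 + 1/6 = (2 + 13)/78 = 15/78 = 5/26 per hour.
Remaining 17/39 at 5/26 per hour takes 34/15 hours.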